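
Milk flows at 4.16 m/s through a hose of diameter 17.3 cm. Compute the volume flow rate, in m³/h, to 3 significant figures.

Q ≈ 352 m³/h

Q = A·v = 0.0235 m² × 4.16 m/s = 0.0978 m³/s.
Converting: 0.0978 m³/s × 3600 = 352 m³/h.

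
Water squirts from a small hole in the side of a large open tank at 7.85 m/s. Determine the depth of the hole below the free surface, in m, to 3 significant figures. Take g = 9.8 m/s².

h ≈ 3.14 m

For a small hole in a large open tank, ½v² = gh, giving h = v²/(2g).
h = 7.85²/(2·9.8) = 61.6/19.60 = 3.14 m.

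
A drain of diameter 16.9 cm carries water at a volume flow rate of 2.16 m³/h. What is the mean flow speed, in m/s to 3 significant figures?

v ≈ 0.0267 m/s

Q = 2.16 m³/h = 0.000600 m³/s.
v = Q/A = 0.000600 / 0.0224 = 0.0267 m/s.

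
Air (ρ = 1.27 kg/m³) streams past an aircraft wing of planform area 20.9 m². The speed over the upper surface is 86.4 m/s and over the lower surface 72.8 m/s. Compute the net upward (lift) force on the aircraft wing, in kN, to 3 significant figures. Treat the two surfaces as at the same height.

From P + ½ρv² = const at equal height, P_low − P_up = ½ρ(v_up² − v_low²).
ΔP = ½·1.27·(86.4² − 72.8²) = 1370 Pa.
Lift = ΔP · A = 1370 × 20.9 = 28700 N.

F ≈ 28.7 kN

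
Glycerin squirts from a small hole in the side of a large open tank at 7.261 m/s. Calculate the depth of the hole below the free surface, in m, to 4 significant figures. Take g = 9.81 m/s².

2.687 m

Inverting v = √(2gh) gives h = v² / 2g.
h = 7.261²/(2·9.81) = 52.72/19.62 = 2.687 m.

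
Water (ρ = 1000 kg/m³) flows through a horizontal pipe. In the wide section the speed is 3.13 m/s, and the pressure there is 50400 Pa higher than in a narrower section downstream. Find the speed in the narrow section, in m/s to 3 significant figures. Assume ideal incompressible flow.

Along the level pipe P + ½ρv² is conserved, hence v₂² = v₁² + 2(P₁ − P₂)/ρ.
v₂ = √(3.13² + 2·50400/1000) = √(9.80 + 101) = 10.5 m/s.

v₂ ≈ 10.5 m/s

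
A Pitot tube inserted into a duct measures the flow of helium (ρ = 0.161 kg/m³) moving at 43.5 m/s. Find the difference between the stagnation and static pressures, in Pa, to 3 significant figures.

At the stagnation point the flow is brought to rest, so Bernoulli gives P_stag − P_static = ½ρv².
ΔP = ½·0.161·43.5² = 152 Pa.

152 Pa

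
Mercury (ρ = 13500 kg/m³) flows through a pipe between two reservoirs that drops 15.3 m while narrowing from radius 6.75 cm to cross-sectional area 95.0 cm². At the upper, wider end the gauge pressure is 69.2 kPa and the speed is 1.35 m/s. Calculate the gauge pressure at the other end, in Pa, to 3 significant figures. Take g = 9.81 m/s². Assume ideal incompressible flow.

The volume flow rate is constant, so v₂ = (A₁/A₂)v₁ = (143/95.0)·1.35 = 2.03 m/s.
Applying Bernoulli between the two ends and solving for P₂: P₂ = P₁ + ½ρ(v₁² − v₂²) − ρgΔh.
P₂ = 69200 + ½·13500·(1.35² − 2.03²) − 13500·9.81·(−15.3) = 69200 + (-15600) − (-2030000) = 2080000 Pa.

P₂ ≈ 2080000 Pa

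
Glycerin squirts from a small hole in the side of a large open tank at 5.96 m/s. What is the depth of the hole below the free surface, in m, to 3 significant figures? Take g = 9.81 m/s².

Torricelli: v = √(2gh), so h = v²/(2g).
h = 5.96²/(2·9.81) = 35.5/19.62 = 1.81 m.

h ≈ 1.81 m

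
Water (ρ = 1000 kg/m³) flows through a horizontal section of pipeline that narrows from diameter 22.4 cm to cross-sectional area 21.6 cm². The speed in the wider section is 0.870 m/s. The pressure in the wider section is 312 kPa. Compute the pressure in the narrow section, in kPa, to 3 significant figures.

Continuity gives A₁v₁ = A₂v₂, so v₂ = (394 cm²)/(21.6 cm²) × 0.870 m/s = 15.9 m/s.
Bernoulli (h₁ = h₂): P₁ − P₂ = ½ρ(v₂² − v₁²).
P₂ = P₁ − ½ρ(v₂² − v₁²) = 312000 − ½·1000·(15.9² − 0.870²) = 312000 − 126000 = 186000 Pa.

186 kPa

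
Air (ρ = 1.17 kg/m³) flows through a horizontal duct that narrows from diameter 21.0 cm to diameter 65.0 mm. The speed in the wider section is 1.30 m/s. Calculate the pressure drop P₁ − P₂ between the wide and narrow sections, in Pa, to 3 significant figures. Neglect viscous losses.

By continuity, v₂ = v₁·A₁/A₂ = 1.30·(346/33.2) = 13.6 m/s.
Bernoulli (h₁ = h₂): P₁ − P₂ = ½ρ(v₂² − v₁²).
P₁ − P₂ = ½·1.17·(13.6² − 1.30²) = ½·1.17·182 = 107 Pa.

ΔP ≈ 107 Pa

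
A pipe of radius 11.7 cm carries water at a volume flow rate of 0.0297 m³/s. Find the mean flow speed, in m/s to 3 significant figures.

v ≈ 0.691 m/s

Q = 0.0297 m³/s = 0.0297 m³/s.
v = Q/A = 0.0297 / 0.0430 = 0.691 m/s.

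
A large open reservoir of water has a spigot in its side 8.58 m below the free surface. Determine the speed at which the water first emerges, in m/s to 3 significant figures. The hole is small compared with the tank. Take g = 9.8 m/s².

Torricelli's result v = √(2gh) gives v = √(2·9.8·8.58) = 13.0 m/s.

v = 13.0 m/s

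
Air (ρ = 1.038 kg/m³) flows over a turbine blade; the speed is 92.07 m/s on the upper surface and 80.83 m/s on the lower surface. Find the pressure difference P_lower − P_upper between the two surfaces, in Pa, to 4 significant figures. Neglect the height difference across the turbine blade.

1009 Pa

With negligible Δh, P + ½ρv² is constant, so P_low − P_up = ½ρ(v_up² − v_low²).
ΔP = ½·1.038·(92.07² − 80.83²) = 1009 Pa.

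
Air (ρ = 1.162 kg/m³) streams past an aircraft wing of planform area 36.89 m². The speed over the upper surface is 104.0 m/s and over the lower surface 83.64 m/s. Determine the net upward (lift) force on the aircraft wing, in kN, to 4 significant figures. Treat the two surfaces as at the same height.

From P + ½ρv² = const at equal height, P_low − P_up = ½ρ(v_up² − v_low²).
ΔP = ½·1.162·(104.0² − 83.64²) = 2220 Pa.
Lift = ΔP · A = 2220 × 36.89 = 81880 N.

81.88 kN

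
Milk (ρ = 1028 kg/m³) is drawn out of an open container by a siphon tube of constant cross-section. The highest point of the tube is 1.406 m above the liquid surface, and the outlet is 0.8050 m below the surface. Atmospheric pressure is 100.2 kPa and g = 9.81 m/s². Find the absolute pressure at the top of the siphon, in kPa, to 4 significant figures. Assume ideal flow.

P_top ≈ 77.90 kPa

Bernoulli surface→outlet gives ½v² = g·h_out, so v = √(2·9.81·0.8050) = 3.974 m/s.
Continuity keeps v the same throughout the tube; from surface to crest, P_atm + 0 = P_top + ½ρv² + ρg·h_top.
P_top = 100200 − ½·1028·3.974² − 1028·9.81·1.406 = 77900 Pa.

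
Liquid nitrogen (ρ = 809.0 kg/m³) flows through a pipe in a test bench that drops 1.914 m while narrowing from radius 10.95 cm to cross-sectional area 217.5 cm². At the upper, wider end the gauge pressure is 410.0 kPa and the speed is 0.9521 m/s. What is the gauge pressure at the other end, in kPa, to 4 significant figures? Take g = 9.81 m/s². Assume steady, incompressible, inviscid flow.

P₂ ≈ 424.5 kPa

By continuity, v₂ = v₁·A₁/A₂ = 0.9521·(376.7/217.5) = 1.649 m/s.
Applying Bernoulli between the two ends and solving for P₂: P₂ = P₁ + ½ρ(v₁² − v₂²) − ρgΔh.
P₂ = 410000 + ½·809.0·(0.9521² − 1.649²) − 809.0·9.81·(−1.914) = 410000 + (-733.1) − (-15190) = 424500 Pa.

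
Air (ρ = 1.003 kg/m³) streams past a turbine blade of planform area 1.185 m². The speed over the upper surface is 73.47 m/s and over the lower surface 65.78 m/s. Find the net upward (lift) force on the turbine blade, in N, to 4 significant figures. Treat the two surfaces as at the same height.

The faster flow above has the lower pressure; Bernoulli (same height) gives ΔP = ½ρ(v_up² − v_low²).
ΔP = ½·1.003·(73.47² − 65.78²) = 537.0 Pa.
Lift = ΔP · A = 537.0 × 1.185 = 636.4 N.

F ≈ 636.4 N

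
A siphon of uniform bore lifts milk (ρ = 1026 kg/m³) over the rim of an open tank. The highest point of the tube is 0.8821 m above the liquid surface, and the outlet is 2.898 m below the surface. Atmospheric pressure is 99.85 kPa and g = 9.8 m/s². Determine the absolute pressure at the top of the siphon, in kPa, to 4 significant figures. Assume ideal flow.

The outlet speed comes from Torricelli: v = √(2g·2.898) = 7.537 m/s.
Continuity keeps v the same throughout the tube; from surface to crest, P_atm + 0 = P_top + ½ρv² + ρg·h_top.
P_top = 99850 − ½·1026·7.537² − 1026·9.8·0.8821 = 61840 Pa.

P_top ≈ 61.84 kPa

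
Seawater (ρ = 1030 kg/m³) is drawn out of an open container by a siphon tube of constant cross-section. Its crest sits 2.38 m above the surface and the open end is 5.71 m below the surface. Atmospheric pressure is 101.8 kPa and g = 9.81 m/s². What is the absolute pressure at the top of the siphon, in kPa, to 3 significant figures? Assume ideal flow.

Bernoulli surface→outlet gives ½v² = g·h_out, so v = √(2·9.81·5.71) = 10.6 m/s.
The bore is uniform, so the speed at the crest is the same v. Bernoulli surface→crest: P_atm = P_top + ½ρv² + ρg·h_top.
P_top = 101800 − ½·1030·10.6² − 1030·9.81·2.38 = 20100 Pa.

P_top = 20.1 kPa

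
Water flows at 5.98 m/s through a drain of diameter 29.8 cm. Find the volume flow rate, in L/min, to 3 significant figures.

Q = A·v = 0.0697 m² × 5.98 m/s = 0.417 m³/s.
Converting: 0.417 m³/s × 60000 = 25000 L/min.

Q ≈ 25000 L/min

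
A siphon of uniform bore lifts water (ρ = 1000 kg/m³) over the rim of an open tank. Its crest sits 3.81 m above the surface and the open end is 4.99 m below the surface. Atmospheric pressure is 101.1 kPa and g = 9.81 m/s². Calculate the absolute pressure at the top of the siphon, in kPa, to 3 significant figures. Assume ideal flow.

The outlet speed comes from Torricelli: v = √(2g·4.99) = 9.89 m/s.
Continuity keeps v the same throughout the tube; from surface to crest, P_atm + 0 = P_top + ½ρv² + ρg·h_top.
P_top = 101100 − ½·1000·9.89² − 1000·9.81·3.81 = 14800 Pa.

P_top ≈ 14.8 kPa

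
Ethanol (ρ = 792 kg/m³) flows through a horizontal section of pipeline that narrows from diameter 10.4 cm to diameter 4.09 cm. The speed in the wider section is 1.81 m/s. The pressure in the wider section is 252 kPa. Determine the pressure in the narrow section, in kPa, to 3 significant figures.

P₂ = 199 kPa

Mass conservation (A₁v₁ = A₂v₂) gives v₂ = 1.81 × 84.9/13.1 = 11.7 m/s.
Bernoulli (h₁ = h₂): P₁ − P₂ = ½ρ(v₂² − v₁²).
P₂ = P₁ − ½ρ(v₂² − v₁²) = 252000 − ½·792·(11.7² − 1.81²) = 252000 − 52900 = 199000 Pa.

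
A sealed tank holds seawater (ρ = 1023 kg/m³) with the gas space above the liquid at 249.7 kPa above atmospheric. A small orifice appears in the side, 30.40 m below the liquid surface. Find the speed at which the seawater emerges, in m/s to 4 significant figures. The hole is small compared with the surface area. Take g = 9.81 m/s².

v ≈ 32.93 m/s

Take point 1 at the surface (v₁ ≈ 0) and point 2 at the hole (at atmospheric pressure). Bernoulli: P₁ + ρg h = P_atm + ½ρv₂².
With P₁ − P_atm = 249700 Pa, v₂ = √(2gh + 2ΔP/ρ) = √(2·9.81·30.40 + 2·249700/1023) = 32.93 m/s.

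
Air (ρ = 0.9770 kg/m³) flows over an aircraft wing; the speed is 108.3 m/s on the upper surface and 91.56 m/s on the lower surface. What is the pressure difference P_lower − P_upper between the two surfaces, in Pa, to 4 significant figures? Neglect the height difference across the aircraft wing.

The pressure is lower where the speed is higher: ΔP = ½ρ(v_up² − v_low²).
ΔP = ½·0.9770·(108.3² − 91.56²) = 1634 Pa.

1634 Pa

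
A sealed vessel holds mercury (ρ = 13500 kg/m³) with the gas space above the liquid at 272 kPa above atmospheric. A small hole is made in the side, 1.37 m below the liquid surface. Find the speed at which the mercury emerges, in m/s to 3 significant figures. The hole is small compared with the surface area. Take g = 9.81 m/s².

Take point 1 at the surface (v₁ ≈ 0) and point 2 at the hole (at atmospheric pressure). Bernoulli: P₁ + ρg h = P_atm + ½ρv₂².
With P₁ − P_atm = 272000 Pa, v₂ = √(2gh + 2ΔP/ρ) = √(2·9.81·1.37 + 2·272000/13500) = 8.20 m/s.

v ≈ 8.20 m/s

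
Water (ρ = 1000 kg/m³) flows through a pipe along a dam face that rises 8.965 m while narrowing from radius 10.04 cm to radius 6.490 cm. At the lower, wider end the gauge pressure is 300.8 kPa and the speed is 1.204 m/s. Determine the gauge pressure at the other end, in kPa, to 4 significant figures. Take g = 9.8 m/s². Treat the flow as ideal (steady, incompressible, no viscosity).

The volume flow rate is constant, so v₂ = (A₁/A₂)v₁ = (316.7/132.3)·1.204 = 2.881 m/s.
Energy conservation along the streamline gives P₂ = P₁ − ½ρ(v₂² − v₁²) − ρg(h₂ − h₁).
P₂ = 300800 + ½·1000·(1.204² − 2.881²) − 1000·9.8·(+8.965) = 300800 + (-3426) − (87860) = 209500 Pa.

P₂ ≈ 209.5 kPa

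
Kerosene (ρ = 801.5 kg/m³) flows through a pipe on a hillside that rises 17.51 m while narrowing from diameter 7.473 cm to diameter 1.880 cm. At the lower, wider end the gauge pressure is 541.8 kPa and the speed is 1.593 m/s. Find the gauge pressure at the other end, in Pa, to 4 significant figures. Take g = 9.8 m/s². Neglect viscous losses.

By continuity, v₂ = v₁·A₁/A₂ = 1.593·(43.86/2.776) = 25.17 m/s.
Energy conservation along the streamline gives P₂ = P₁ − ½ρ(v₂² − v₁²) − ρg(h₂ − h₁).
P₂ = 541800 + ½·801.5·(1.593² − 25.17²) − 801.5·9.8·(+17.51) = 541800 + (-252900) − (137500) = 151400 Pa.

P₂ = 151400 Pa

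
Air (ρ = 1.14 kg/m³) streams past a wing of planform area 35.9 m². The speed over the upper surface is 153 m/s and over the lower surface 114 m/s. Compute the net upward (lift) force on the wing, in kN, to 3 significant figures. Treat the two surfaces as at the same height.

With equal heights on the two surfaces, Bernoulli gives P_lower − P_upper = ½ρ(v_upper² − v_lower²).
ΔP = ½·1.14·(153² − 114²) = 5940 Pa.
Lift = ΔP · A = 5940 × 35.9 = 213000 N.

F = 213 kN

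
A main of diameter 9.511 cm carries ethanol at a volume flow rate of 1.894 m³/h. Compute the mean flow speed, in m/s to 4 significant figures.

v ≈ 0.07405 m/s

Q = 1.894 m³/h = 0.0005261 m³/s.
v = Q/A = 0.0005261 / 0.007105 = 0.07405 m/s.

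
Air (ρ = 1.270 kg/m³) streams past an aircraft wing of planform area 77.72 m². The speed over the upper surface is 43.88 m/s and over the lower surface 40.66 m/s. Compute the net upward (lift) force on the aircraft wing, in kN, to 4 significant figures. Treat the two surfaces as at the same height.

F ≈ 13.43 kN

The faster flow above has the lower pressure; Bernoulli (same height) gives ΔP = ½ρ(v_up² − v_low²).
ΔP = ½·1.270·(43.88² − 40.66²) = 172.9 Pa.
Lift = ΔP · A = 172.9 × 77.72 = 13430 N.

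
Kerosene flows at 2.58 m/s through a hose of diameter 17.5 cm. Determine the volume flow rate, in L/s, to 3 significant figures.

62.1 L/s

Q = A·v = 0.0241 m² × 2.58 m/s = 0.0621 m³/s.
Converting: 0.0621 m³/s × 1000 = 62.1 L/s.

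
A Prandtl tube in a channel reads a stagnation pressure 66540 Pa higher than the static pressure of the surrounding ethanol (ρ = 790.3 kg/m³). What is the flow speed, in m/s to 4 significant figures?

v ≈ 12.98 m/s

The dynamic pressure equals the rise in static pressure at the stagnation point: ΔP = ½ρv².
v = √(2ΔP/ρ) = √(2·66540/790.3) = 12.98 m/s.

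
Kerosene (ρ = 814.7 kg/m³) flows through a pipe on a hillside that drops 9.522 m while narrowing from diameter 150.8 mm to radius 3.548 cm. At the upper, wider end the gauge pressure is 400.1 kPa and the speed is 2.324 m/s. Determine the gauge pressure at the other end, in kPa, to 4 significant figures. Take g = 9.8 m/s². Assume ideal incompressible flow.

Mass conservation (A₁v₁ = A₂v₂) gives v₂ = 2.324 × 178.6/39.55 = 10.50 m/s.
Energy conservation along the streamline gives P₂ = P₁ − ½ρ(v₂² − v₁²) − ρg(h₂ − h₁).
P₂ = 400100 + ½·814.7·(2.324² − 10.50²) − 814.7·9.8·(−9.522) = 400100 + (-42670) − (-76020) = 433500 Pa.

433.5 kPa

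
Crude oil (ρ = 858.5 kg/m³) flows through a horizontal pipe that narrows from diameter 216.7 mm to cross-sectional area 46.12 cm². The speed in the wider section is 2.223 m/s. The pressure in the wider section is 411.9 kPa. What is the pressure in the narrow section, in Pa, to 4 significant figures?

By continuity, v₂ = v₁·A₁/A₂ = 2.223·(368.8/46.12) = 17.78 m/s.
Bernoulli (h₁ = h₂): P₁ − P₂ = ½ρ(v₂² − v₁²).
P₂ = P₁ − ½ρ(v₂² − v₁²) = 411900 − ½·858.5·(17.78² − 2.223²) = 411900 − 133500 = 278400 Pa.

P₂ ≈ 278400 Pa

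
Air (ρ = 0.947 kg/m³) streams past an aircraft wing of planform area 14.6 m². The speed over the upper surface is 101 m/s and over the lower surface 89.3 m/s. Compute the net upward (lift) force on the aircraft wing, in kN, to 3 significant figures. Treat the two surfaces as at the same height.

F ≈ 15.4 kN

The faster flow above has the lower pressure; Bernoulli (same height) gives ΔP = ½ρ(v_up² − v_low²).
ΔP = ½·0.947·(101² − 89.3²) = 1050 Pa.
Lift = ΔP · A = 1050 × 14.6 = 15400 N.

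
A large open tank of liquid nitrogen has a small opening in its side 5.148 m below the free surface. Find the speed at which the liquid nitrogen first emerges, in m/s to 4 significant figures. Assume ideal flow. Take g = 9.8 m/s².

v ≈ 10.04 m/s

The surface is effectively still and both ends are open, so ½v² = gh and v = √(2·9.8·5.148) = 10.04 m/s.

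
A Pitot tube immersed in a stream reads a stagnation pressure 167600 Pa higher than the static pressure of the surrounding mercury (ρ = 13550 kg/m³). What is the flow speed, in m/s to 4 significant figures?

Bernoulli between the free stream and the stagnation point: ½ρv² = P_stag − P_static.
v = √(2ΔP/ρ) = √(2·167600/13550) = 4.974 m/s.

v = 4.974 m/s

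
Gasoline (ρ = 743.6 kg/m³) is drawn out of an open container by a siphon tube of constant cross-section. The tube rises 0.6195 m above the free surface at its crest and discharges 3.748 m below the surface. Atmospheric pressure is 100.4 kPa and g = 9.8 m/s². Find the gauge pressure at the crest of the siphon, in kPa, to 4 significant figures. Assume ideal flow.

P_gauge ≈ -31.83 kPa

Bernoulli surface→outlet gives ½v² = g·h_out, so v = √(2·9.8·3.748) = 8.571 m/s.
Continuity keeps v the same throughout the tube; from surface to crest, P_atm + 0 = P_top + ½ρv² + ρg·h_top.
P_top = 100400 − ½·743.6·8.571² − 743.6·9.8·0.6195 = 68570 Pa. So P_gauge = P_top − P_atm = -31830 Pa.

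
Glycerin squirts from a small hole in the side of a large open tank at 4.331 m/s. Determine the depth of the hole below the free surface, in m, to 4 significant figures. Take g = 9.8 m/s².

h ≈ 0.9570 m

For a small hole in a large open tank, ½v² = gh, giving h = v²/(2g).
h = 4.331²/(2·9.8) = 18.76/19.60 = 0.9570 m.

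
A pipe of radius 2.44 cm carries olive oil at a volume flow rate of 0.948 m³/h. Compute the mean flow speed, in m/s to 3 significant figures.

Q = 0.948 m³/h = 0.000263 m³/s.
v = Q/A = 0.000263 / 0.00187 = 0.141 m/s.

v ≈ 0.141 m/s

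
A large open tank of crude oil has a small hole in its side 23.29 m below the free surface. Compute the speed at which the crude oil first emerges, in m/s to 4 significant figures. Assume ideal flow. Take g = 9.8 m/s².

v ≈ 21.37 m/s

Bernoulli from surface to hole (P equal, v_surface ≈ 0): v = √(2gh) = √(2×9.8×23.29) = 21.37 m/s.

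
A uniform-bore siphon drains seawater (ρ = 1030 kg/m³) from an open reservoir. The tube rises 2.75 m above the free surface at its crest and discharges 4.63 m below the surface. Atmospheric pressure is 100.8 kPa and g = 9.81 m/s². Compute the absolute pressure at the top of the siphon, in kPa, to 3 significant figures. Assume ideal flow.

P_top = 26.2 kPa

Bernoulli surface→outlet gives ½v² = g·h_out, so v = √(2·9.81·4.63) = 9.53 m/s.
Continuity keeps v the same throughout the tube; from surface to crest, P_atm + 0 = P_top + ½ρv² + ρg·h_top.
P_top = 100800 − ½·1030·9.53² − 1030·9.81·2.75 = 26200 Pa.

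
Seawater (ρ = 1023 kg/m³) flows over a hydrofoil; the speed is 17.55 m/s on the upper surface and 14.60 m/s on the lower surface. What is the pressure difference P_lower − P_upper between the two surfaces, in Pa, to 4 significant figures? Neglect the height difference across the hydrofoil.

The pressure is lower where the speed is higher: ΔP = ½ρ(v_up² − v_low²).
ΔP = ½·1023·(17.55² − 14.60²) = 48510 Pa.

ΔP ≈ 48510 Pa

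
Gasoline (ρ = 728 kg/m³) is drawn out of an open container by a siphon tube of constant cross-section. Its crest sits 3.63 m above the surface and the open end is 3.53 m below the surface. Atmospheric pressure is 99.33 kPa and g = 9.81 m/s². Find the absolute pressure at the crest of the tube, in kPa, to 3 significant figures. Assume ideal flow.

From the surface to the outlet (both open to atmosphere, surface at rest): v = √(2g·h_out) = √(2·9.81·3.53) = 8.32 m/s.
With constant cross-section the crest speed equals v; applying Bernoulli from the surface up to the crest, P_top = P_atm − ½ρv² − ρg·h_top.
P_top = 99330 − ½·728·8.32² − 728·9.81·3.63 = 48200 Pa.

P_top ≈ 48.2 kPa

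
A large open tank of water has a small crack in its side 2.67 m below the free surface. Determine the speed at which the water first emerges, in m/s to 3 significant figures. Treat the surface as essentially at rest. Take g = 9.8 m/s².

v ≈ 7.23 m/s

Bernoulli from surface to hole (P equal, v_surface ≈ 0): v = √(2gh) = √(2×9.8×2.67) = 7.23 m/s.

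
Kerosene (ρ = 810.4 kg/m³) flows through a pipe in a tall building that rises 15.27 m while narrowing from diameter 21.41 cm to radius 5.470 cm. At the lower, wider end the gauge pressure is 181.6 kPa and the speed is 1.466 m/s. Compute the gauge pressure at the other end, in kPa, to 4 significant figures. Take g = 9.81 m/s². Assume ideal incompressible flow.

The volume flow rate is constant, so v₂ = (A₁/A₂)v₁ = (360.0/94.00)·1.466 = 5.615 m/s.
Energy conservation along the streamline gives P₂ = P₁ − ½ρ(v₂² − v₁²) − ρg(h₂ − h₁).
P₂ = 181600 + ½·810.4·(1.466² − 5.615²) − 810.4·9.81·(+15.27) = 181600 + (-11900) − (121400) = 48300 Pa.

P₂ ≈ 48.30 kPa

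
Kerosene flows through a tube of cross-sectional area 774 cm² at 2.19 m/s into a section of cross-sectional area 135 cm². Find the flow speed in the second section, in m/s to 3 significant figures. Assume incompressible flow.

Continuity gives A₁v₁ = A₂v₂, so v₂ = (774 cm²)/(135 cm²) × 2.19 m/s = 12.6 m/s.

12.6 m/s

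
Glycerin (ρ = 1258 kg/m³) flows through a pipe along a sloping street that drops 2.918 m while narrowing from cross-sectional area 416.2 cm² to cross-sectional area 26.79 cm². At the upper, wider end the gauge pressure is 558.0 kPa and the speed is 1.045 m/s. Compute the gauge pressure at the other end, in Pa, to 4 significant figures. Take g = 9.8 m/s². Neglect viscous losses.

By continuity, v₂ = v₁·A₁/A₂ = 1.045·(416.2/26.79) = 16.23 m/s.
Energy conservation along the streamline gives P₂ = P₁ − ½ρ(v₂² − v₁²) − ρg(h₂ − h₁).
P₂ = 558000 + ½·1258·(1.045² − 16.23²) − 1258·9.8·(−2.918) = 558000 + (-165100) − (-35970) = 428900 Pa.

428900 Pa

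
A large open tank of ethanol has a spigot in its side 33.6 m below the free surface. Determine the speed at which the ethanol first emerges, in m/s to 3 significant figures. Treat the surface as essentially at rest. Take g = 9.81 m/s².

Torricelli's result v = √(2gh) gives v = √(2·9.81·33.6) = 25.7 m/s.

v = 25.7 m/s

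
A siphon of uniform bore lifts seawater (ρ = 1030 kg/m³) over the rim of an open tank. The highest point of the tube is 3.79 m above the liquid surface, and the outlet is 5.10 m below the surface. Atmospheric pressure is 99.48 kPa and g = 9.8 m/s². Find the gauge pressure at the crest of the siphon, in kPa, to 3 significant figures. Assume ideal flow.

Bernoulli surface→outlet gives ½v² = g·h_out, so v = √(2·9.8·5.10) = 10.00 m/s.
Continuity keeps v the same throughout the tube; from surface to crest, P_atm + 0 = P_top + ½ρv² + ρg·h_top.
P_top = 99480 − ½·1030·10.00² − 1030·9.8·3.79 = 9740 Pa. So P_gauge = P_top − P_atm = -89700 Pa.

P_gauge ≈ -89.7 kPa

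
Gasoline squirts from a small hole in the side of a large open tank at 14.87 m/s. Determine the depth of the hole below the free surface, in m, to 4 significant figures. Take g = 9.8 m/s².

Inverting v = √(2gh) gives h = v² / 2g.
h = 14.87²/(2·9.8) = 221.1/19.60 = 11.28 m.

h ≈ 11.28 m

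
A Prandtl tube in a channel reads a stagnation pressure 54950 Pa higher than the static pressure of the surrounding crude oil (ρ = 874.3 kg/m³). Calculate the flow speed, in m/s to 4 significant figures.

v ≈ 11.21 m/s

Bernoulli between the free stream and the stagnation point: ½ρv² = P_stag − P_static.
v = √(2ΔP/ρ) = √(2·54950/874.3) = 11.21 m/s.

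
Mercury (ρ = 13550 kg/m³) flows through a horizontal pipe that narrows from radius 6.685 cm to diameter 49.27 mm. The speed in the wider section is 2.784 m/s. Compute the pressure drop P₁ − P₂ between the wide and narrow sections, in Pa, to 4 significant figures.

Continuity gives A₁v₁ = A₂v₂, so v₂ = (140.4 cm²)/(19.07 cm²) × 2.784 m/s = 20.50 m/s.
Bernoulli (h₁ = h₂): P₁ − P₂ = ½ρ(v₂² − v₁²).
P₁ − P₂ = ½·13550·(20.50² − 2.784²) = ½·13550·412.5 = 2795000 Pa.

ΔP = 2795000 Pa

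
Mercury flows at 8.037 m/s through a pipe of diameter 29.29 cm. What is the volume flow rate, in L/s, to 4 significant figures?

Q = A·v = 0.06738 m² × 8.037 m/s = 0.5415 m³/s.
Converting: 0.5415 m³/s × 1000 = 541.5 L/s.

Q = 541.5 L/s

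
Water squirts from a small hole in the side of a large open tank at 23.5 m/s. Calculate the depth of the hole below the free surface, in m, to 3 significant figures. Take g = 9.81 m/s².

h ≈ 28.1 m

Inverting v = √(2gh) gives h = v² / 2g.
h = 23.5²/(2·9.81) = 552/19.62 = 28.1 m.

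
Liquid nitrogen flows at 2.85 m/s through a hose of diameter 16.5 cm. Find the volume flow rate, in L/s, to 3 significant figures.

Q = 60.9 L/s

Q = A·v = 0.0214 m² × 2.85 m/s = 0.0609 m³/s.
Converting: 0.0609 m³/s × 1000 = 60.9 L/s.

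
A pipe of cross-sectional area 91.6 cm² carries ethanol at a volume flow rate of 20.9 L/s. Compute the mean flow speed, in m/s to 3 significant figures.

v ≈ 2.28 m/s

Q = 20.9 L/s = 0.0209 m³/s.
v = Q/A = 0.0209 / 0.00916 = 2.28 m/s.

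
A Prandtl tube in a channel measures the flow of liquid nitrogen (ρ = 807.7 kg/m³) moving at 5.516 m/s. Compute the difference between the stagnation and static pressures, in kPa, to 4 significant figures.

12.29 kPa

The dynamic pressure equals the rise in static pressure at the stagnation point: ΔP = ½ρv².
ΔP = ½·807.7·5.516² = 12290 Pa.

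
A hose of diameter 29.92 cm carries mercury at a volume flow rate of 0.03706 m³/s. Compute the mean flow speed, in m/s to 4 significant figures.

v = 0.5271 m/s

Q = 0.03706 m³/s = 0.03706 m³/s.
v = Q/A = 0.03706 / 0.07031 = 0.5271 m/s.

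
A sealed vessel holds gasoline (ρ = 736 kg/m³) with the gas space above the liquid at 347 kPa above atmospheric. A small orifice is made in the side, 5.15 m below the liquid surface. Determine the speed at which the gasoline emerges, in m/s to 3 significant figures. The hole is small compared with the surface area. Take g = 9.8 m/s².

Take point 1 at the surface (v₁ ≈ 0) and point 2 at the hole (at atmospheric pressure). Bernoulli: P₁ + ρg h = P_atm + ½ρv₂².
With P₁ − P_atm = 347000 Pa, v₂ = √(2gh + 2ΔP/ρ) = √(2·9.8·5.15 + 2·347000/736) = 32.3 m/s.

v ≈ 32.3 m/s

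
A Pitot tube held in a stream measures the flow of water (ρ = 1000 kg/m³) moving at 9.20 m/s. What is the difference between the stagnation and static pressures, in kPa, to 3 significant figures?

42.3 kPa

At the stagnation point the flow is brought to rest, so Bernoulli gives P_stag − P_static = ½ρv².
ΔP = ½·1000·9.20² = 42300 Pa.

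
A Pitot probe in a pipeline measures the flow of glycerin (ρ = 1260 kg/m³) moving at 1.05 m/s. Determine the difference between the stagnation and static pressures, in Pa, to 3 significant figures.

The dynamic pressure equals the rise in static pressure at the stagnation point: ΔP = ½ρv².
ΔP = ½·1260·1.05² = 695 Pa.

ΔP = 695 Pa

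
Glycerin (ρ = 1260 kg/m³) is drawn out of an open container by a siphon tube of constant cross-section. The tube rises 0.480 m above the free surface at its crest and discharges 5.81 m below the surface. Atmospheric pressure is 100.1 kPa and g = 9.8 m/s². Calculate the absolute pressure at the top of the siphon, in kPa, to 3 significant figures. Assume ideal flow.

P_top ≈ 22.4 kPa

Bernoulli surface→outlet gives ½v² = g·h_out, so v = √(2·9.8·5.81) = 10.7 m/s.
With constant cross-section the crest speed equals v; applying Bernoulli from the surface up to the crest, P_top = P_atm − ½ρv² − ρg·h_top.
P_top = 100100 − ½·1260·10.7² − 1260·9.8·0.480 = 22400 Pa.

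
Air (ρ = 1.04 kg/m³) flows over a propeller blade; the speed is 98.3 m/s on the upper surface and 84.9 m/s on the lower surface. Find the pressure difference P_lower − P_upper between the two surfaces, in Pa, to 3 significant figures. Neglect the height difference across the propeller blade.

ΔP ≈ 1280 Pa

The pressure is lower where the speed is higher: ΔP = ½ρ(v_up² − v_low²).
ΔP = ½·1.04·(98.3² − 84.9²) = 1280 Pa.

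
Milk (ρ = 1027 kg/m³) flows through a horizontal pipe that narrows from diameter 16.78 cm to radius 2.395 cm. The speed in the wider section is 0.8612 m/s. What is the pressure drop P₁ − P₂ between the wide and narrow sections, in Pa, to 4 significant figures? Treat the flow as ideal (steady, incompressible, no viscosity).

56970 Pa

Mass conservation (A₁v₁ = A₂v₂) gives v₂ = 0.8612 × 221.1/18.02 = 10.57 m/s.
The pipe is horizontal, so Bernoulli reduces to P₁ + ½ρv₁² = P₂ + ½ρv₂².
P₁ − P₂ = ½·1027·(10.57² − 0.8612²) = ½·1027·111.0 = 56970 Pa.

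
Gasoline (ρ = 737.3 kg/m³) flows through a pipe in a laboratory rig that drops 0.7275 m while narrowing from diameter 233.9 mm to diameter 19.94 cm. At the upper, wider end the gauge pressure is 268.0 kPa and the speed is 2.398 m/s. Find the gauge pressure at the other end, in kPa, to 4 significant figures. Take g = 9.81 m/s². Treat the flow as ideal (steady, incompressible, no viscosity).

By continuity, v₂ = v₁·A₁/A₂ = 2.398·(429.7/312.3) = 3.300 m/s.
Energy conservation along the streamline gives P₂ = P₁ − ½ρ(v₂² − v₁²) − ρg(h₂ − h₁).
P₂ = 268000 + ½·737.3·(2.398² − 3.300²) − 737.3·9.81·(−0.7275) = 268000 + (-1894) − (-5262) = 271400 Pa.

271.4 kPa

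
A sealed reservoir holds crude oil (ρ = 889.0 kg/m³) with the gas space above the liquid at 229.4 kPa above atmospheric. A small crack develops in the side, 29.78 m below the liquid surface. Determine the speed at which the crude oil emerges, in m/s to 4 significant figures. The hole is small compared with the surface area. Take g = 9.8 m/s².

Take point 1 at the surface (v₁ ≈ 0) and point 2 at the hole (at atmospheric pressure). Bernoulli: P₁ + ρg h = P_atm + ½ρv₂².
With P₁ − P_atm = 229400 Pa, v₂ = √(2gh + 2ΔP/ρ) = √(2·9.8·29.78 + 2·229400/889.0) = 33.16 m/s.

v = 33.16 m/s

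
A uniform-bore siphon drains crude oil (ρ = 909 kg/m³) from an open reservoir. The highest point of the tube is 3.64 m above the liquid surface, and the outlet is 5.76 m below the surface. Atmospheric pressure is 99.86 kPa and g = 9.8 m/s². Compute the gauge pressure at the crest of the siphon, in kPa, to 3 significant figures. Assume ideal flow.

The outlet speed comes from Torricelli: v = √(2g·5.76) = 10.6 m/s.
With constant cross-section the crest speed equals v; applying Bernoulli from the surface up to the crest, P_top = P_atm − ½ρv² − ρg·h_top.
P_top = 99860 − ½·909·10.6² − 909·9.8·3.64 = 16100 Pa. So P_gauge = P_top − P_atm = -83700 Pa.

P_gauge ≈ -83.7 kPa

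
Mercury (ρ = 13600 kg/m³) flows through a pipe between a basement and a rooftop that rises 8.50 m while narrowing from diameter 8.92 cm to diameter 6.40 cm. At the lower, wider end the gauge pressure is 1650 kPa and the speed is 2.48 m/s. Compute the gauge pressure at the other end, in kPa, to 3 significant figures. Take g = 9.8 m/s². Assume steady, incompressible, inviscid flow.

The volume flow rate is constant, so v₂ = (A₁/A₂)v₁ = (62.5/32.2)·2.48 = 4.82 m/s.
Bernoulli: P₁ + ½ρv₁² + ρg h₁ = P₂ + ½ρv₂² + ρg h₂, so P₂ = P₁ + ½ρ(v₁² − v₂²) − ρg(h₂ − h₁).
P₂ = 1650000 + ½·13600·(2.48² − 4.82²) − 13600·9.8·(+8.50) = 1650000 + (-116000) − (1130000) = 401000 Pa.

P₂ ≈ 401 kPa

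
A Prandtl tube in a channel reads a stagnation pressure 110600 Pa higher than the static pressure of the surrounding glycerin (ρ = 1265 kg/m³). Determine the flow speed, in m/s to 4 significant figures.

Bernoulli between the free stream and the stagnation point: ½ρv² = P_stag − P_static.
v = √(2ΔP/ρ) = √(2·110600/1265) = 13.22 m/s.

13.22 m/s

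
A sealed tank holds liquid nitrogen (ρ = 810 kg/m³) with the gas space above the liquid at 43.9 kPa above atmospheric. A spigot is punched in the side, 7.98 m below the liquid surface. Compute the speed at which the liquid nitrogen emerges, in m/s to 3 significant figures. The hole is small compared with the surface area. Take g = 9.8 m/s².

Take point 1 at the surface (v₁ ≈ 0) and point 2 at the hole (at atmospheric pressure). Bernoulli: P₁ + ρg h = P_atm + ½ρv₂².
With P₁ − P_atm = 43900 Pa, v₂ = √(2gh + 2ΔP/ρ) = √(2·9.8·7.98 + 2·43900/810) = 16.3 m/s.

v ≈ 16.3 m/s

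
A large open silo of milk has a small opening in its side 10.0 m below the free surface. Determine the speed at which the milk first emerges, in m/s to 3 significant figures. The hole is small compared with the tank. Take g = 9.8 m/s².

14.0 m/s

The surface is effectively still and both ends are open, so ½v² = gh and v = √(2·9.8·10.0) = 14.0 m/s.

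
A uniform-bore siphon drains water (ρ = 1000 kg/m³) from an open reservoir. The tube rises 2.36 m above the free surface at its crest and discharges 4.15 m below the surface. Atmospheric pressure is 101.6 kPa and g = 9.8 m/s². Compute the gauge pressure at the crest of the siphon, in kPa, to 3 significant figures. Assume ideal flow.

From the surface to the outlet (both open to atmosphere, surface at rest): v = √(2g·h_out) = √(2·9.8·4.15) = 9.02 m/s.
Continuity keeps v the same throughout the tube; from surface to crest, P_atm + 0 = P_top + ½ρv² + ρg·h_top.
P_top = 101600 − ½·1000·9.02² − 1000·9.8·2.36 = 37800 Pa. So P_gauge = P_top − P_atm = -63800 Pa.

P_gauge ≈ -63.8 kPa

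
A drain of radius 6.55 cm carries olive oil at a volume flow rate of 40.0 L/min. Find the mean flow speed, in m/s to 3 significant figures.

Q = 40.0 L/min = 0.000667 m³/s.
v = Q/A = 0.000667 / 0.0135 = 0.0495 m/s.

v = 0.0495 m/s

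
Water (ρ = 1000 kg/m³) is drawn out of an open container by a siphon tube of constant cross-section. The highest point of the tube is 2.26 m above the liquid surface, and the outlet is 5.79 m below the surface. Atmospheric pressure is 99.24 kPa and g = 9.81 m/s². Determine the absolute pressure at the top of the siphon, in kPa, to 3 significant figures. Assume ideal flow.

20.3 kPa

From the surface to the outlet (both open to atmosphere, surface at rest): v = √(2g·h_out) = √(2·9.81·5.79) = 10.7 m/s.
Continuity keeps v the same throughout the tube; from surface to crest, P_atm + 0 = P_top + ½ρv² + ρg·h_top.
P_top = 99240 − ½·1000·10.7² − 1000·9.81·2.26 = 20300 Pa.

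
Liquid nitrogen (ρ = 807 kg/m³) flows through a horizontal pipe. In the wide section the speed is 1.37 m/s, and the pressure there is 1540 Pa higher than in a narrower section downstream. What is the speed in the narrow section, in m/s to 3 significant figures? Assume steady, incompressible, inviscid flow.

With h₁ = h₂, rearranging Bernoulli gives v₂ = √(v₁² + 2ΔP/ρ).
v₂ = √(1.37² + 2·1540/807) = √(1.88 + 3.82) = 2.39 m/s.

v₂ = 2.39 m/s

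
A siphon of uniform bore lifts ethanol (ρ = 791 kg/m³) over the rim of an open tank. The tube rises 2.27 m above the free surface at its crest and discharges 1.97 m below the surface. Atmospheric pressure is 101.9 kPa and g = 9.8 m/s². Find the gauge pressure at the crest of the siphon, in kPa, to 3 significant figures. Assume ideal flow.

Bernoulli surface→outlet gives ½v² = g·h_out, so v = √(2·9.8·1.97) = 6.21 m/s.
The bore is uniform, so the speed at the crest is the same v. Bernoulli surface→crest: P_atm = P_top + ½ρv² + ρg·h_top.
P_top = 101900 − ½·791·6.21² − 791·9.8·2.27 = 69000 Pa. So P_gauge = P_top − P_atm = -32900 Pa.

P_gauge ≈ -32.9 kPa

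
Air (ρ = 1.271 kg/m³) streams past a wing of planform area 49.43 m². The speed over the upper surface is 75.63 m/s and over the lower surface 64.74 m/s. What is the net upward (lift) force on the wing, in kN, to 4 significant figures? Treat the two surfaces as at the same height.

F ≈ 48.02 kN

With equal heights on the two surfaces, Bernoulli gives P_lower − P_upper = ½ρ(v_upper² − v_lower²).
ΔP = ½·1.271·(75.63² − 64.74²) = 971.4 Pa.
Lift = ΔP · A = 971.4 × 49.43 = 48020 N.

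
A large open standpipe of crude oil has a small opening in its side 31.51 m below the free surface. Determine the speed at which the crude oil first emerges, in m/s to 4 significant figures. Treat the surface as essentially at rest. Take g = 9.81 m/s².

The surface is effectively still and both ends are open, so ½v² = gh and v = √(2·9.81·31.51) = 24.86 m/s.

v ≈ 24.86 m/s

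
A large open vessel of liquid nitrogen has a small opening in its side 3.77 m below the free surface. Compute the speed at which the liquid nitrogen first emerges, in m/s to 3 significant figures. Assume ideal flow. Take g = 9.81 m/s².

The surface is effectively still and both ends are open, so ½v² = gh and v = √(2·9.81·3.77) = 8.60 m/s.

v ≈ 8.60 m/s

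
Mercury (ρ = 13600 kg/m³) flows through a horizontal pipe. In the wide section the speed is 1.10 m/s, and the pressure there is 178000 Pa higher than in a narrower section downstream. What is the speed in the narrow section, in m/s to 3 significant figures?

Along the level pipe P + ½ρv² is conserved, hence v₂² = v₁² + 2(P₁ − P₂)/ρ.
v₂ = √(1.10² + 2·178000/13600) = √(1.21 + 26.2) = 5.23 m/s.

5.23 m/s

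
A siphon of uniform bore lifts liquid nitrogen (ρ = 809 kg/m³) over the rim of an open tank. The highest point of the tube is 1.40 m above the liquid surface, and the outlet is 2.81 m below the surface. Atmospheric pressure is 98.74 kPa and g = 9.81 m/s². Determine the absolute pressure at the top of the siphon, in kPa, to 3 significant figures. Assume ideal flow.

P_top = 65.3 kPa

Bernoulli surface→outlet gives ½v² = g·h_out, so v = √(2·9.81·2.81) = 7.43 m/s.
With constant cross-section the crest speed equals v; applying Bernoulli from the surface up to the crest, P_top = P_atm − ½ρv² − ρg·h_top.
P_top = 98740 − ½·809·7.43² − 809·9.81·1.40 = 65300 Pa.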